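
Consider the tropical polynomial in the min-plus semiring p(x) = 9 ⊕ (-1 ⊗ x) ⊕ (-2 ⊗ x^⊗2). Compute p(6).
p(6) = 5

A tropical monomial a ⊗ x^⊗i evaluates to a + i · x. Evaluating each term at x = 6:
  Term 0 contributes 9 + 0 · 6 = 9
  Term 1 contributes -1 + 1 · 6 = 5
  Term 2 contributes -2 + 2 · 6 = 10
p(6) = ⊕ of these = min[9, 5, 10] = 5.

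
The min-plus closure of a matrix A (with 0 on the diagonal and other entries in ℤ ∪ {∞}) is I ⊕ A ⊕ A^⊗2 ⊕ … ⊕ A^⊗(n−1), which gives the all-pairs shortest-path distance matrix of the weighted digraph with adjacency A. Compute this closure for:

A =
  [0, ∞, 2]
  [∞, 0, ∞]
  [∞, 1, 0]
Closure =
  [0, 3, 2]
  [∞, 0, ∞]
  [∞, 1, 0]

This is the Floyd-Warshall all-pairs shortest-path computation. For each intermediate vertex k = 0, 1, …, 2, update dist[i][j] ← min(dist[i][j], dist[i][k] + dist[k][j]). The final matrix gives, for each (i, j), the minimum total weight of any directed path from i to j (possibly empty when i = j).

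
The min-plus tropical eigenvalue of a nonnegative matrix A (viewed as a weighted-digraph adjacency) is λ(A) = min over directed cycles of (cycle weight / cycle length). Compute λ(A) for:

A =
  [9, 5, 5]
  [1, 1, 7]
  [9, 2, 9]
λ(A) = 1

Enumerate directed cycles and compute their means (weight / length). Sample:
  cycle 0 → 0: weight = 9, length = 1, mean = 9/1 ≈ 9.000
  cycle 1 → 1: weight = 1, length = 1, mean = 1/1 ≈ 1.000
  cycle 2 → 2: weight = 9, length = 1, mean = 9/1 ≈ 9.000
  cycle 0 → 1 → 0: weight = 6, length = 2, mean = 6/2 ≈ 3.000
  cycle 0 → 2 → 0: weight = 14, length = 2, mean = 14/2 ≈ 7.000
  cycle 1 → 0 → 1: weight = 6, length = 2, mean = 6/2 ≈ 3.000
Minimum mean = 1.000, attained e.g. along the cycle 1 → 1 with weight 1 and length 1. So λ(A) = 1/1 = 1.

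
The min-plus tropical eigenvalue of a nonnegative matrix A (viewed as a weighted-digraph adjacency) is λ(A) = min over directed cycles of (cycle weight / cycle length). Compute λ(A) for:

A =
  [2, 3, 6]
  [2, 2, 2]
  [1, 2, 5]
λ(A) = 2

Enumerate directed cycles and compute their means (weight / length). Sample:
  cycle 0 → 0: weight = 2, length = 1, mean = 2/1 ≈ 2.000
  cycle 1 → 1: weight = 2, length = 1, mean = 2/1 ≈ 2.000
  cycle 2 → 2: weight = 5, length = 1, mean = 5/1 ≈ 5.000
  cycle 0 → 1 → 0: weight = 5, length = 2, mean = 5/2 ≈ 2.500
  cycle 0 → 2 → 0: weight = 7, length = 2, mean = 7/2 ≈ 3.500
  cycle 1 → 0 → 1: weight = 5, length = 2, mean = 5/2 ≈ 2.500
Minimum mean = 2.000, attained e.g. along the cycle 0 → 0 with weight 2 and length 1. So λ(A) = 2/1 = 2.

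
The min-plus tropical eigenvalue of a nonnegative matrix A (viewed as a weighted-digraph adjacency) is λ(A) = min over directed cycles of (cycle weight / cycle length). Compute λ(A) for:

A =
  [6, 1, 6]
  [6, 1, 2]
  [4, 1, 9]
λ(A) = 1

Enumerate directed cycles and compute their means (weight / length). Sample:
  cycle 0 → 0: weight = 6, length = 1, mean = 6/1 ≈ 6.000
  cycle 1 → 1: weight = 1, length = 1, mean = 1/1 ≈ 1.000
  cycle 2 → 2: weight = 9, length = 1, mean = 9/1 ≈ 9.000
  cycle 0 → 1 → 0: weight = 7, length = 2, mean = 7/2 ≈ 3.500
  cycle 0 → 2 → 0: weight = 10, length = 2, mean = 10/2 ≈ 5.000
  cycle 1 → 0 → 1: weight = 7, length = 2, mean = 7/2 ≈ 3.500
Minimum mean = 1.000, attained e.g. along the cycle 1 → 1 with weight 1 and length 1. So λ(A) = 1/1 = 1.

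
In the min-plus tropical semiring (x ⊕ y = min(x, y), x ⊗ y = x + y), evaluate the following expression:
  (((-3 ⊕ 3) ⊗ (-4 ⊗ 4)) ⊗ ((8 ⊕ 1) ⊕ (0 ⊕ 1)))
(((-3 ⊕ 3) ⊗ (-4 ⊗ 4)) ⊗ ((8 ⊕ 1) ⊕ (0 ⊕ 1))) = -3

Expand innermost to outermost. Recall ⊕ takes the minimum of its arguments and ⊗ takes their sum. Working out the expression (((-3 ⊕ 3) ⊗ (-4 ⊗ 4)) ⊗ ((8 ⊕ 1) ⊕ (0 ⊕ 1))) gives -3.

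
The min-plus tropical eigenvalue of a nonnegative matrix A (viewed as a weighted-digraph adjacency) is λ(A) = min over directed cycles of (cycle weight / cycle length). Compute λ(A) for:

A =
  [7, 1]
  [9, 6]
λ(A) = 5

Enumerate directed cycles and compute their means (weight / length). Sample:
  cycle 0 → 0: weight = 7, length = 1, mean = 7/1 ≈ 7.000
  cycle 1 → 1: weight = 6, length = 1, mean = 6/1 ≈ 6.000
  cycle 0 → 1 → 0: weight = 10, length = 2, mean = 10/2 ≈ 5.000
  cycle 1 → 0 → 1: weight = 10, length = 2, mean = 10/2 ≈ 5.000
Minimum mean = 5.000, attained e.g. along the cycle 0 → 1 → 0 with weight 10 and length 2. So λ(A) = 10/2 = 5.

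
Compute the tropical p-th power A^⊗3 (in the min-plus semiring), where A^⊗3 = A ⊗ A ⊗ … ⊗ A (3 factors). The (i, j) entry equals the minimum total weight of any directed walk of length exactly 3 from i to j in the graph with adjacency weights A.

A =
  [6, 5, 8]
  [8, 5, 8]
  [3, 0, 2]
A^⊗3 =
  [13, 10, 12]
  [13, 10, 12]
  [7, 4, 6]

Each entry (A^⊗3)_ij equals the minimum over all length-3 walks i = v_0 → v_1 → … → v_3 = j of Σ_t A[v_t][v_{t+1}]. For example, for (i, j) = (0, 2) we minimise over 9 possible intermediate vertex sequences; the minimum is 12, attained along the walk 0 → 2 → 2 → 2.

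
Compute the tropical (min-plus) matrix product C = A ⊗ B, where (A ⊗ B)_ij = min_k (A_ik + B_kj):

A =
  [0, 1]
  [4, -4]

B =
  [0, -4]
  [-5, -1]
A ⊗ B =
  [-4, -4]
  [-9, -5]

Apply the min-plus product entry-by-entry:
  C[0][0] = min over k of (A[0][0] + B[0][0] = 0 + 0 = 0, A[0][1] + B[1][0] = 1 + -5 = -4) = -4 (attained at k = 1)
  C[0][1] = min over k of (A[0][0] + B[0][1] = 0 + -4 = -4, A[0][1] + B[1][1] = 1 + -1 = 0) = -4 (attained at k = 0)
  C[1][0] = min over k of (A[1][0] + B[0][0] = 4 + 0 = 4, A[1][1] + B[1][0] = -4 + -5 = -9) = -9 (attained at k = 1)
  C[1][1] = min over k of (A[1][0] + B[0][1] = 4 + -4 = 0, A[1][1] + B[1][1] = -4 + -1 = -5) = -5 (attained at k = 1)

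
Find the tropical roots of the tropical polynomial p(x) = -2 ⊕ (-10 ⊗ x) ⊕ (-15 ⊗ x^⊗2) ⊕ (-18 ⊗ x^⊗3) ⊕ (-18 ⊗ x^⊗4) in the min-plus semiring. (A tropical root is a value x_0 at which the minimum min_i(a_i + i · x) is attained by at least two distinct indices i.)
Roots: {0, 3, 5, 8}

Each tropical root is a break point of the lower envelope of the lines y = a_i + i · x (there are 5 lines, with slopes 0, 1, ..., 4). Only the lines that attain the minimum somewhere contribute to roots; other lines are dominated. Here the surviving (envelope) indices are i = 4, i = 3, i = 2, i = 1, i = 0.
Intersections between consecutive envelope lines give the roots: for adjacent envelope indices i < j the intersection is x = (a_i − a_j) / (j − i). Reading off the sorted break points: {0, 3, 5, 8}.
Verification: at each break x_0, at least two indices attain the minimum of min_i(a_i + i · x_0).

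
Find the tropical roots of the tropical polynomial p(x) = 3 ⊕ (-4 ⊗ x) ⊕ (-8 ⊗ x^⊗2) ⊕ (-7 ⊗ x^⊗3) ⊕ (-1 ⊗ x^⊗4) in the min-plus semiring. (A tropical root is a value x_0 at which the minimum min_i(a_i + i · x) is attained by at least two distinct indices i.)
Roots: {-6, -1, 4, 7}

Each tropical root is a break point of the lower envelope of the lines y = a_i + i · x (there are 5 lines, with slopes 0, 1, ..., 4). Only the lines that attain the minimum somewhere contribute to roots; other lines are dominated. Here the surviving (envelope) indices are i = 4, i = 3, i = 2, i = 1, i = 0.
Intersections between consecutive envelope lines give the roots: for adjacent envelope indices i < j the intersection is x = (a_i − a_j) / (j − i). Reading off the sorted break points: {-6, -1, 4, 7}.
Verification: at each break x_0, at least two indices attain the minimum of min_i(a_i + i · x_0).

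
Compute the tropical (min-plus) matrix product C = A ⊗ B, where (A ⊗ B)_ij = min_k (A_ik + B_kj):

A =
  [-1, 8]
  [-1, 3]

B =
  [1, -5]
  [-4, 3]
A ⊗ B =
  [0, -6]
  [-1, -6]

Apply the min-plus product entry-by-entry:
  C[0][0] = min over k of (A[0][0] + B[0][0] = -1 + 1 = 0, A[0][1] + B[1][0] = 8 + -4 = 4) = 0 (attained at k = 0)
  C[0][1] = min over k of (A[0][0] + B[0][1] = -1 + -5 = -6, A[0][1] + B[1][1] = 8 + 3 = 11) = -6 (attained at k = 0)
  C[1][0] = min over k of (A[1][0] + B[0][0] = -1 + 1 = 0, A[1][1] + B[1][0] = 3 + -4 = -1) = -1 (attained at k = 1)
  C[1][1] = min over k of (A[1][0] + B[0][1] = -1 + -5 = -6, A[1][1] + B[1][1] = 3 + 3 = 6) = -6 (attained at k = 0)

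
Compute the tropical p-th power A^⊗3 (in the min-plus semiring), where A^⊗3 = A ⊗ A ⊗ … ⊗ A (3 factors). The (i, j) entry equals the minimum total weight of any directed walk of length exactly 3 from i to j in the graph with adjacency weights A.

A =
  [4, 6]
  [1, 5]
A^⊗3 =
  [11, 13]
  [8, 11]

Each entry (A^⊗3)_ij equals the minimum over all length-3 walks i = v_0 → v_1 → … → v_3 = j of Σ_t A[v_t][v_{t+1}]. For example, for (i, j) = (0, 1) we minimise over 4 possible intermediate vertex sequences; the minimum is 13, attained along the walk 0 → 1 → 0 → 1.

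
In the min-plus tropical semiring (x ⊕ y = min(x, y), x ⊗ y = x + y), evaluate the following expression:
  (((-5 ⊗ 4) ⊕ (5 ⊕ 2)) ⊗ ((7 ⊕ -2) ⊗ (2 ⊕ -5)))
(((-5 ⊗ 4) ⊕ (5 ⊕ 2)) ⊗ ((7 ⊕ -2) ⊗ (2 ⊕ -5))) = -8

Expand innermost to outermost. Recall ⊕ takes the minimum of its arguments and ⊗ takes their sum. Working out the expression (((-5 ⊗ 4) ⊕ (5 ⊕ 2)) ⊗ ((7 ⊕ -2) ⊗ (2 ⊕ -5))) gives -8.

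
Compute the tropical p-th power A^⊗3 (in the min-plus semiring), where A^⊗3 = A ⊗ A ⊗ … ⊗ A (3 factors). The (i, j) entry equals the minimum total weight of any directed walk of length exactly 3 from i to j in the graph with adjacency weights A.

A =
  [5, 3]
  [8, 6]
A^⊗3 =
  [15, 13]
  [18, 16]

Each entry (A^⊗3)_ij equals the minimum over all length-3 walks i = v_0 → v_1 → … → v_3 = j of Σ_t A[v_t][v_{t+1}]. For example, for (i, j) = (0, 1) we minimise over 4 possible intermediate vertex sequences; the minimum is 13, attained along the walk 0 → 0 → 0 → 1.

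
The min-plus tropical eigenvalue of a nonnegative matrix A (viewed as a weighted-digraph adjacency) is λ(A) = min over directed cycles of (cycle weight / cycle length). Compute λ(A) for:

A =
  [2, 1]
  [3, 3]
λ(A) = 2

Enumerate directed cycles and compute their means (weight / length). Sample:
  cycle 0 → 0: weight = 2, length = 1, mean = 2/1 ≈ 2.000
  cycle 1 → 1: weight = 3, length = 1, mean = 3/1 ≈ 3.000
  cycle 0 → 1 → 0: weight = 4, length = 2, mean = 4/2 ≈ 2.000
  cycle 1 → 0 → 1: weight = 4, length = 2, mean = 4/2 ≈ 2.000
Minimum mean = 2.000, attained e.g. along the cycle 0 → 0 with weight 2 and length 1. So λ(A) = 2/1 = 2.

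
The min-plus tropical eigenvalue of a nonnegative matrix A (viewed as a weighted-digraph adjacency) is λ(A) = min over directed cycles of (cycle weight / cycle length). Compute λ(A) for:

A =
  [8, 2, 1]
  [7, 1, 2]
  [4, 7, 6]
λ(A) = 1

Enumerate directed cycles and compute their means (weight / length). Sample:
  cycle 0 → 0: weight = 8, length = 1, mean = 8/1 ≈ 8.000
  cycle 1 → 1: weight = 1, length = 1, mean = 1/1 ≈ 1.000
  cycle 2 → 2: weight = 6, length = 1, mean = 6/1 ≈ 6.000
  cycle 0 → 1 → 0: weight = 9, length = 2, mean = 9/2 ≈ 4.500
  cycle 0 → 2 → 0: weight = 5, length = 2, mean = 5/2 ≈ 2.500
  cycle 1 → 0 → 1: weight = 9, length = 2, mean = 9/2 ≈ 4.500
Minimum mean = 1.000, attained e.g. along the cycle 1 → 1 with weight 1 and length 1. So λ(A) = 1/1 = 1.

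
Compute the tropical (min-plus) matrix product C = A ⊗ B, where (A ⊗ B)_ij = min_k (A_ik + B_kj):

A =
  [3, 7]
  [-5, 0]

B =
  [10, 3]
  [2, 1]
A ⊗ B =
  [9, 6]
  [2, -2]

Apply the min-plus product entry-by-entry:
  C[0][0] = min over k of (A[0][0] + B[0][0] = 3 + 10 = 13, A[0][1] + B[1][0] = 7 + 2 = 9) = 9 (attained at k = 1)
  C[0][1] = min over k of (A[0][0] + B[0][1] = 3 + 3 = 6, A[0][1] + B[1][1] = 7 + 1 = 8) = 6 (attained at k = 0)
  C[1][0] = min over k of (A[1][0] + B[0][0] = -5 + 10 = 5, A[1][1] + B[1][0] = 0 + 2 = 2) = 2 (attained at k = 1)
  C[1][1] = min over k of (A[1][0] + B[0][1] = -5 + 3 = -2, A[1][1] + B[1][1] = 0 + 1 = 1) = -2 (attained at k = 0)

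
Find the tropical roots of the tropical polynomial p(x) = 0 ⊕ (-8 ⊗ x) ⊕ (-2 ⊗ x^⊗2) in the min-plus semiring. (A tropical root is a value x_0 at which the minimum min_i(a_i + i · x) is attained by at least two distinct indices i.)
Roots: {-6, 8}

Each tropical root is a break point of the lower envelope of the lines y = a_i + i · x (there are 3 lines, with slopes 0, 1, ..., 2). Only the lines that attain the minimum somewhere contribute to roots; other lines are dominated. Here the surviving (envelope) indices are i = 2, i = 1, i = 0.
Intersections between consecutive envelope lines give the roots: for adjacent envelope indices i < j the intersection is x = (a_i − a_j) / (j − i). Reading off the sorted break points: {-6, 8}.
Verification: at each break x_0, at least two indices attain the minimum of min_i(a_i + i · x_0).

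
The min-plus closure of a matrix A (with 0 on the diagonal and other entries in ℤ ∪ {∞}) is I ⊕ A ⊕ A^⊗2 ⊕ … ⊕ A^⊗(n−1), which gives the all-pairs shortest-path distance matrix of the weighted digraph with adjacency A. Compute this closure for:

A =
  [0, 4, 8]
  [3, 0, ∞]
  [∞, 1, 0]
Closure =
  [0, 4, 8]
  [3, 0, 11]
  [4, 1, 0]

This is the Floyd-Warshall all-pairs shortest-path computation. For each intermediate vertex k = 0, 1, …, 2, update dist[i][j] ← min(dist[i][j], dist[i][k] + dist[k][j]). The final matrix gives, for each (i, j), the minimum total weight of any directed path from i to j (possibly empty when i = j).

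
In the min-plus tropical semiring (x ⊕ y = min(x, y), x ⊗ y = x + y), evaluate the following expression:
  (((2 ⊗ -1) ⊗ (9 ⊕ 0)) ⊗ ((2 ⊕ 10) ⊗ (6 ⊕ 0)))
(((2 ⊗ -1) ⊗ (9 ⊕ 0)) ⊗ ((2 ⊕ 10) ⊗ (6 ⊕ 0))) = 3

Expand innermost to outermost. Recall ⊕ takes the minimum of its arguments and ⊗ takes their sum. Working out the expression (((2 ⊗ -1) ⊗ (9 ⊕ 0)) ⊗ ((2 ⊕ 10) ⊗ (6 ⊕ 0))) gives 3.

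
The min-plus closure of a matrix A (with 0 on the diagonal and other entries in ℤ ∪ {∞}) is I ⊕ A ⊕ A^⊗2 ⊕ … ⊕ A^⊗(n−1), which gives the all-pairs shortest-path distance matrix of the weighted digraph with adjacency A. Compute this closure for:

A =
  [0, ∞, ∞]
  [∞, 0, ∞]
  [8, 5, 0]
Closure =
  [0, ∞, ∞]
  [∞, 0, ∞]
  [8, 5, 0]

This is the Floyd-Warshall all-pairs shortest-path computation. For each intermediate vertex k = 0, 1, …, 2, update dist[i][j] ← min(dist[i][j], dist[i][k] + dist[k][j]). The final matrix gives, for each (i, j), the minimum total weight of any directed path from i to j (possibly empty when i = j).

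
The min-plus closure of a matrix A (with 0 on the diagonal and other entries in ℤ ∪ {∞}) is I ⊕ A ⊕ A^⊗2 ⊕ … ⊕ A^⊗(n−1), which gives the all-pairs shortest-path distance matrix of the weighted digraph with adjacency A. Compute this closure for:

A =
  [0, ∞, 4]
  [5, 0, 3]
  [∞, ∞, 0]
Closure =
  [0, ∞, 4]
  [5, 0, 3]
  [∞, ∞, 0]

This is the Floyd-Warshall all-pairs shortest-path computation. For each intermediate vertex k = 0, 1, …, 2, update dist[i][j] ← min(dist[i][j], dist[i][k] + dist[k][j]). The final matrix gives, for each (i, j), the minimum total weight of any directed path from i to j (possibly empty when i = j).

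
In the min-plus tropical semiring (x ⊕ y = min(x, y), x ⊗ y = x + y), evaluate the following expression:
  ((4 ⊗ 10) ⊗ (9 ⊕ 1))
((4 ⊗ 10) ⊗ (9 ⊕ 1)) = 15

Expand innermost to outermost. Recall ⊕ takes the minimum of its arguments and ⊗ takes their sum. Working out the expression ((4 ⊗ 10) ⊗ (9 ⊕ 1)) gives 15.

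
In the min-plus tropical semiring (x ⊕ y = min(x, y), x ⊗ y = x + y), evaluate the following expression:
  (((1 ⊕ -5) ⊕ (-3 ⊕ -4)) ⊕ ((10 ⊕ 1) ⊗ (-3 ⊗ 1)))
(((1 ⊕ -5) ⊕ (-3 ⊕ -4)) ⊕ ((10 ⊕ 1) ⊗ (-3 ⊗ 1))) = -5

Expand innermost to outermost. Recall ⊕ takes the minimum of its arguments and ⊗ takes their sum. Working out the expression (((1 ⊕ -5) ⊕ (-3 ⊕ -4)) ⊕ ((10 ⊕ 1) ⊗ (-3 ⊗ 1))) gives -5.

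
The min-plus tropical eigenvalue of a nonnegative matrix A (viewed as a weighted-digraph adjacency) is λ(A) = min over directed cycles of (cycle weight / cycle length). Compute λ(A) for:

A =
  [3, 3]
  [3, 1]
λ(A) = 1

Enumerate directed cycles and compute their means (weight / length). Sample:
  cycle 0 → 0: weight = 3, length = 1, mean = 3/1 ≈ 3.000
  cycle 1 → 1: weight = 1, length = 1, mean = 1/1 ≈ 1.000
  cycle 0 → 1 → 0: weight = 6, length = 2, mean = 6/2 ≈ 3.000
  cycle 1 → 0 → 1: weight = 6, length = 2, mean = 6/2 ≈ 3.000
Minimum mean = 1.000, attained e.g. along the cycle 1 → 1 with weight 1 and length 1. So λ(A) = 1/1 = 1.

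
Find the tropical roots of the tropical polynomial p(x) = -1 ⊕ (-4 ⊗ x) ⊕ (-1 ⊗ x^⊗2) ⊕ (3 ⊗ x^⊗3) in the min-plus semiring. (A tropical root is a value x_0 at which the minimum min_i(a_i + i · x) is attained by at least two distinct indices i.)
Roots: {-4, -3, 3}

Each tropical root is a break point of the lower envelope of the lines y = a_i + i · x (there are 4 lines, with slopes 0, 1, ..., 3). Only the lines that attain the minimum somewhere contribute to roots; other lines are dominated. Here the surviving (envelope) indices are i = 3, i = 2, i = 1, i = 0.
Intersections between consecutive envelope lines give the roots: for adjacent envelope indices i < j the intersection is x = (a_i − a_j) / (j − i). Reading off the sorted break points: {-4, -3, 3}.
Verification: at each break x_0, at least two indices attain the minimum of min_i(a_i + i · x_0).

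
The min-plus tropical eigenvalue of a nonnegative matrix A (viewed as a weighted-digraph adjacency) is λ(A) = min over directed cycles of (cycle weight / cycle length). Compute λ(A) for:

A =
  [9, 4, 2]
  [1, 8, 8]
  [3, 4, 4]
λ(A) = 7/3

Enumerate directed cycles and compute their means (weight / length). Sample:
  cycle 0 → 0: weight = 9, length = 1, mean = 9/1 ≈ 9.000
  cycle 1 → 1: weight = 8, length = 1, mean = 8/1 ≈ 8.000
  cycle 2 → 2: weight = 4, length = 1, mean = 4/1 ≈ 4.000
  cycle 0 → 1 → 0: weight = 5, length = 2, mean = 5/2 ≈ 2.500
  cycle 0 → 2 → 0: weight = 5, length = 2, mean = 5/2 ≈ 2.500
  cycle 1 → 0 → 1: weight = 5, length = 2, mean = 5/2 ≈ 2.500
Minimum mean = 2.333, attained e.g. along the cycle 0 → 2 → 1 → 0 with weight 7 and length 3. So λ(A) = 7/3 = 7/3.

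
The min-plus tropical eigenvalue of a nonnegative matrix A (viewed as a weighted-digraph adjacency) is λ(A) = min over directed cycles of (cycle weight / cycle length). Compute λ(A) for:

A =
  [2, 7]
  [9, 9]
λ(A) = 2

Enumerate directed cycles and compute their means (weight / length). Sample:
  cycle 0 → 0: weight = 2, length = 1, mean = 2/1 ≈ 2.000
  cycle 1 → 1: weight = 9, length = 1, mean = 9/1 ≈ 9.000
  cycle 0 → 1 → 0: weight = 16, length = 2, mean = 16/2 ≈ 8.000
  cycle 1 → 0 → 1: weight = 16, length = 2, mean = 16/2 ≈ 8.000
Minimum mean = 2.000, attained e.g. along the cycle 0 → 0 with weight 2 and length 1. So λ(A) = 2/1 = 2.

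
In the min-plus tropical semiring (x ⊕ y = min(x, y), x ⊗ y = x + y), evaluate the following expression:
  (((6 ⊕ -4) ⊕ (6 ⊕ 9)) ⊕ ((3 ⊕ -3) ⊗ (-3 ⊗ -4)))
(((6 ⊕ -4) ⊕ (6 ⊕ 9)) ⊕ ((3 ⊕ -3) ⊗ (-3 ⊗ -4))) = -10

Expand innermost to outermost. Recall ⊕ takes the minimum of its arguments and ⊗ takes their sum. Working out the expression (((6 ⊕ -4) ⊕ (6 ⊕ 9)) ⊕ ((3 ⊕ -3) ⊗ (-3 ⊗ -4))) gives -10.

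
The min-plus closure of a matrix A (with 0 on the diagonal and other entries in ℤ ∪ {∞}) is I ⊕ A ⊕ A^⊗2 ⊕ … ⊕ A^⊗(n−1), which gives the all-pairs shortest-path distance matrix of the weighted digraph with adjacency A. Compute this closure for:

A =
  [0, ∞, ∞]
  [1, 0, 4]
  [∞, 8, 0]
Closure =
  [0, ∞, ∞]
  [1, 0, 4]
  [9, 8, 0]

This is the Floyd-Warshall all-pairs shortest-path computation. For each intermediate vertex k = 0, 1, …, 2, update dist[i][j] ← min(dist[i][j], dist[i][k] + dist[k][j]). The final matrix gives, for each (i, j), the minimum total weight of any directed path from i to j (possibly empty when i = j).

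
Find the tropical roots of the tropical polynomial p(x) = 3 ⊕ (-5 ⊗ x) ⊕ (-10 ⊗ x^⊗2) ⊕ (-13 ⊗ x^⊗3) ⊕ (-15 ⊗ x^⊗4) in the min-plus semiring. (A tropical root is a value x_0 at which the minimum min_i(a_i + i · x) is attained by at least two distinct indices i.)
Roots: {2, 3, 5, 8}

Each tropical root is a break point of the lower envelope of the lines y = a_i + i · x (there are 5 lines, with slopes 0, 1, ..., 4). Only the lines that attain the minimum somewhere contribute to roots; other lines are dominated. Here the surviving (envelope) indices are i = 4, i = 3, i = 2, i = 1, i = 0.
Intersections between consecutive envelope lines give the roots: for adjacent envelope indices i < j the intersection is x = (a_i − a_j) / (j − i). Reading off the sorted break points: {2, 3, 5, 8}.
Verification: at each break x_0, at least two indices attain the minimum of min_i(a_i + i · x_0).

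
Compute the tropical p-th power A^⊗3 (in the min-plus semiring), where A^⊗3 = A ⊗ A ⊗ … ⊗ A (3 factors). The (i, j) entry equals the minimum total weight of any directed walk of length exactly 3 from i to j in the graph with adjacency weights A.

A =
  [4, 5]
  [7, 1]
A^⊗3 =
  [12, 7]
  [9, 3]

Each entry (A^⊗3)_ij equals the minimum over all length-3 walks i = v_0 → v_1 → … → v_3 = j of Σ_t A[v_t][v_{t+1}]. For example, for (i, j) = (0, 1) we minimise over 4 possible intermediate vertex sequences; the minimum is 7, attained along the walk 0 → 1 → 1 → 1.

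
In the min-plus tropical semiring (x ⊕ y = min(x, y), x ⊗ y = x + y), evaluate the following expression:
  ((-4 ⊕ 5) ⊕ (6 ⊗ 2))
((-4 ⊕ 5) ⊕ (6 ⊗ 2)) = -4

Expand innermost to outermost. Recall ⊕ takes the minimum of its arguments and ⊗ takes their sum. Working out the expression ((-4 ⊕ 5) ⊕ (6 ⊗ 2)) gives -4.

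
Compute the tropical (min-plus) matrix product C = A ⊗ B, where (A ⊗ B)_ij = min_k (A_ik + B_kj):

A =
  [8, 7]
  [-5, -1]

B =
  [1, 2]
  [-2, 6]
A ⊗ B =
  [5, 10]
  [-4, -3]

Apply the min-plus product entry-by-entry:
  C[0][0] = min over k of (A[0][0] + B[0][0] = 8 + 1 = 9, A[0][1] + B[1][0] = 7 + -2 = 5) = 5 (attained at k = 1)
  C[0][1] = min over k of (A[0][0] + B[0][1] = 8 + 2 = 10, A[0][1] + B[1][1] = 7 + 6 = 13) = 10 (attained at k = 0)
  C[1][0] = min over k of (A[1][0] + B[0][0] = -5 + 1 = -4, A[1][1] + B[1][0] = -1 + -2 = -3) = -4 (attained at k = 0)
  C[1][1] = min over k of (A[1][0] + B[0][1] = -5 + 2 = -3, A[1][1] + B[1][1] = -1 + 6 = 5) = -3 (attained at k = 0)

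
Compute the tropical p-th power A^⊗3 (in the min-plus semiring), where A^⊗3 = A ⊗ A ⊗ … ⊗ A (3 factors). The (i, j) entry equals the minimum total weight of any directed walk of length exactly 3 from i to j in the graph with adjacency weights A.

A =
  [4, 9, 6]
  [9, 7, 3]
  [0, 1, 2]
A^⊗3 =
  [8, 9, 10]
  [5, 6, 7]
  [4, 5, 6]

Each entry (A^⊗3)_ij equals the minimum over all length-3 walks i = v_0 → v_1 → … → v_3 = j of Σ_t A[v_t][v_{t+1}]. For example, for (i, j) = (0, 2) we minimise over 9 possible intermediate vertex sequences; the minimum is 10, attained along the walk 0 → 2 → 1 → 2.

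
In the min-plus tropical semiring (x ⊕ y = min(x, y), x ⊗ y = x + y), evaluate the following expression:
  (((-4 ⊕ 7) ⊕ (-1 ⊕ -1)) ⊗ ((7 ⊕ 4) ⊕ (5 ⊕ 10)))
(((-4 ⊕ 7) ⊕ (-1 ⊕ -1)) ⊗ ((7 ⊕ 4) ⊕ (5 ⊕ 10))) = 0

Expand innermost to outermost. Recall ⊕ takes the minimum of its arguments and ⊗ takes their sum. Working out the expression (((-4 ⊕ 7) ⊕ (-1 ⊕ -1)) ⊗ ((7 ⊕ 4) ⊕ (5 ⊕ 10))) gives 0.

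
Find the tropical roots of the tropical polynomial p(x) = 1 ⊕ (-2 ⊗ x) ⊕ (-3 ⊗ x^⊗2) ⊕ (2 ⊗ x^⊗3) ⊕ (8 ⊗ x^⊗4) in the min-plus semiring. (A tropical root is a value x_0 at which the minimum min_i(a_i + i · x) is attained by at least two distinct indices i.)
Roots: {-6, -5, 1, 3}

Each tropical root is a break point of the lower envelope of the lines y = a_i + i · x (there are 5 lines, with slopes 0, 1, ..., 4). Only the lines that attain the minimum somewhere contribute to roots; other lines are dominated. Here the surviving (envelope) indices are i = 4, i = 3, i = 2, i = 1, i = 0.
Intersections between consecutive envelope lines give the roots: for adjacent envelope indices i < j the intersection is x = (a_i − a_j) / (j − i). Reading off the sorted break points: {-6, -5, 1, 3}.
Verification: at each break x_0, at least two indices attain the minimum of min_i(a_i + i · x_0).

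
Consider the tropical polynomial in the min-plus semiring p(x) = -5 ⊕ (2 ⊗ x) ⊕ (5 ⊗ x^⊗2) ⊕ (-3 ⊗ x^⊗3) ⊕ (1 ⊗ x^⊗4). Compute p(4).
p(4) = -5

A tropical monomial a ⊗ x^⊗i evaluates to a + i · x. Evaluating each term at x = 4:
  Term 0 contributes -5 + 0 · 4 = -5
  Term 1 contributes 2 + 1 · 4 = 6
  Term 2 contributes 5 + 2 · 4 = 13
  Term 3 contributes -3 + 3 · 4 = 9
  Term 4 contributes 1 + 4 · 4 = 17
p(4) = ⊕ of these = min[-5, 6, 13, 9, 17] = -5.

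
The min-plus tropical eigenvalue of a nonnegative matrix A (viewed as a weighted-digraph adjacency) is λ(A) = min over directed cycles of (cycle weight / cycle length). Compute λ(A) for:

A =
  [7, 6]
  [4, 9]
λ(A) = 5

Enumerate directed cycles and compute their means (weight / length). Sample:
  cycle 0 → 0: weight = 7, length = 1, mean = 7/1 ≈ 7.000
  cycle 1 → 1: weight = 9, length = 1, mean = 9/1 ≈ 9.000
  cycle 0 → 1 → 0: weight = 10, length = 2, mean = 10/2 ≈ 5.000
  cycle 1 → 0 → 1: weight = 10, length = 2, mean = 10/2 ≈ 5.000
Minimum mean = 5.000, attained e.g. along the cycle 0 → 1 → 0 with weight 10 and length 2. So λ(A) = 10/2 = 5.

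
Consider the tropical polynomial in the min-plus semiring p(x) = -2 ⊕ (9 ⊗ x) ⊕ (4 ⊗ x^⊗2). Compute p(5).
p(5) = -2

A tropical monomial a ⊗ x^⊗i evaluates to a + i · x. Evaluating each term at x = 5:
  Term 0 contributes -2 + 0 · 5 = -2
  Term 1 contributes 9 + 1 · 5 = 14
  Term 2 contributes 4 + 2 · 5 = 14
p(5) = ⊕ of these = min[-2, 14, 14] = -2.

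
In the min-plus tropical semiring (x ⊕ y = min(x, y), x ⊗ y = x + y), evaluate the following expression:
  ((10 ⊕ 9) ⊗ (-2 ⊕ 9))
((10 ⊕ 9) ⊗ (-2 ⊕ 9)) = 7

Expand innermost to outermost. Recall ⊕ takes the minimum of its arguments and ⊗ takes their sum. Working out the expression ((10 ⊕ 9) ⊗ (-2 ⊕ 9)) gives 7.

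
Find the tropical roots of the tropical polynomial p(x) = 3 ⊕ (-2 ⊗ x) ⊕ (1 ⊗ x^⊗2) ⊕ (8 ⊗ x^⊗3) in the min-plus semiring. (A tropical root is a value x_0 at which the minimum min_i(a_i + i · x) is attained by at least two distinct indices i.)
Roots: {-7, -3, 5}

Each tropical root is a break point of the lower envelope of the lines y = a_i + i · x (there are 4 lines, with slopes 0, 1, ..., 3). Only the lines that attain the minimum somewhere contribute to roots; other lines are dominated. Here the surviving (envelope) indices are i = 3, i = 2, i = 1, i = 0.
Intersections between consecutive envelope lines give the roots: for adjacent envelope indices i < j the intersection is x = (a_i − a_j) / (j − i). Reading off the sorted break points: {-7, -3, 5}.
Verification: at each break x_0, at least two indices attain the minimum of min_i(a_i + i · x_0).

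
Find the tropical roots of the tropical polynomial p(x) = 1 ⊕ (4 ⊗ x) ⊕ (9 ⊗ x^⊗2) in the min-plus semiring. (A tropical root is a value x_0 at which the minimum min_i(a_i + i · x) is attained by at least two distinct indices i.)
Roots: {-5, -3}

Each tropical root is a break point of the lower envelope of the lines y = a_i + i · x (there are 3 lines, with slopes 0, 1, ..., 2). Only the lines that attain the minimum somewhere contribute to roots; other lines are dominated. Here the surviving (envelope) indices are i = 2, i = 1, i = 0.
Intersections between consecutive envelope lines give the roots: for adjacent envelope indices i < j the intersection is x = (a_i − a_j) / (j − i). Reading off the sorted break points: {-5, -3}.
Verification: at each break x_0, at least two indices attain the minimum of min_i(a_i + i · x_0).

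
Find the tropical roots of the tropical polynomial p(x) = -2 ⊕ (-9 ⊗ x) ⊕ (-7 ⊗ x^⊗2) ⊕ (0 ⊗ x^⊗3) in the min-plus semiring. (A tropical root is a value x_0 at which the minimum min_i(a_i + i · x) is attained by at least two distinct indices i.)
Roots: {-7, -2, 7}

Each tropical root is a break point of the lower envelope of the lines y = a_i + i · x (there are 4 lines, with slopes 0, 1, ..., 3). Only the lines that attain the minimum somewhere contribute to roots; other lines are dominated. Here the surviving (envelope) indices are i = 3, i = 2, i = 1, i = 0.
Intersections between consecutive envelope lines give the roots: for adjacent envelope indices i < j the intersection is x = (a_i − a_j) / (j − i). Reading off the sorted break points: {-7, -2, 7}.
Verification: at each break x_0, at least two indices attain the minimum of min_i(a_i + i · x_0).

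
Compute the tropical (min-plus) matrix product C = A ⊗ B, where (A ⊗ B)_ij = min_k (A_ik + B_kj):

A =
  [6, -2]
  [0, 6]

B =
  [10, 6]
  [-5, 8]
A ⊗ B =
  [-7, 6]
  [1, 6]

Apply the min-plus product entry-by-entry:
  C[0][0] = min over k of (A[0][0] + B[0][0] = 6 + 10 = 16, A[0][1] + B[1][0] = -2 + -5 = -7) = -7 (attained at k = 1)
  C[0][1] = min over k of (A[0][0] + B[0][1] = 6 + 6 = 12, A[0][1] + B[1][1] = -2 + 8 = 6) = 6 (attained at k = 1)
  C[1][0] = min over k of (A[1][0] + B[0][0] = 0 + 10 = 10, A[1][1] + B[1][0] = 6 + -5 = 1) = 1 (attained at k = 1)
  C[1][1] = min over k of (A[1][0] + B[0][1] = 0 + 6 = 6, A[1][1] + B[1][1] = 6 + 8 = 14) = 6 (attained at k = 0)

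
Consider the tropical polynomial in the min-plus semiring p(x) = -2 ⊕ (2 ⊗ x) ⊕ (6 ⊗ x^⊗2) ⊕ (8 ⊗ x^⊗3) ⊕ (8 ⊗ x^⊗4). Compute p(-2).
p(-2) = -2

A tropical monomial a ⊗ x^⊗i evaluates to a + i · x. Evaluating each term at x = -2:
  Term 0 contributes -2 + 0 · -2 = -2
  Term 1 contributes 2 + 1 · -2 = 0
  Term 2 contributes 6 + 2 · -2 = 2
  Term 3 contributes 8 + 3 · -2 = 2
  Term 4 contributes 8 + 4 · -2 = 0
p(-2) = ⊕ of these = min[-2, 0, 2, 2, 0] = -2.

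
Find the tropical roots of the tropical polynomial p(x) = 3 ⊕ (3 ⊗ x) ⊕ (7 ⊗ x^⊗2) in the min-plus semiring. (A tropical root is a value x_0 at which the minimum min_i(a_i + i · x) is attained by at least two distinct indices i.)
Roots: {-4, 0}

Each tropical root is a break point of the lower envelope of the lines y = a_i + i · x (there are 3 lines, with slopes 0, 1, ..., 2). Only the lines that attain the minimum somewhere contribute to roots; other lines are dominated. Here the surviving (envelope) indices are i = 2, i = 1, i = 0.
Intersections between consecutive envelope lines give the roots: for adjacent envelope indices i < j the intersection is x = (a_i − a_j) / (j − i). Reading off the sorted break points: {-4, 0}.
Verification: at each break x_0, at least two indices attain the minimum of min_i(a_i + i · x_0).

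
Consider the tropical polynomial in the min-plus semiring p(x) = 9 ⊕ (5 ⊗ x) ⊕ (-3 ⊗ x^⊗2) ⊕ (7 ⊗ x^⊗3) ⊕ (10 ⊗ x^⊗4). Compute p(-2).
p(-2) = -7

A tropical monomial a ⊗ x^⊗i evaluates to a + i · x. Evaluating each term at x = -2:
  Term 0 contributes 9 + 0 · -2 = 9
  Term 1 contributes 5 + 1 · -2 = 3
  Term 2 contributes -3 + 2 · -2 = -7
  Term 3 contributes 7 + 3 · -2 = 1
  Term 4 contributes 10 + 4 · -2 = 2
p(-2) = ⊕ of these = min[9, 3, -7, 1, 2] = -7.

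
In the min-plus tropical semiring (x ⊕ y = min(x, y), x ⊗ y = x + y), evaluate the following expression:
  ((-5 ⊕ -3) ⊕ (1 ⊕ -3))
((-5 ⊕ -3) ⊕ (1 ⊕ -3)) = -5

Expand innermost to outermost. Recall ⊕ takes the minimum of its arguments and ⊗ takes their sum. Working out the expression ((-5 ⊕ -3) ⊕ (1 ⊕ -3)) gives -5.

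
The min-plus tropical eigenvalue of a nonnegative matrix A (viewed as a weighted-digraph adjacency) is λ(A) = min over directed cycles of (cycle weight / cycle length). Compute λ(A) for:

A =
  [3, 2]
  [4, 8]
λ(A) = 3

Enumerate directed cycles and compute their means (weight / length). Sample:
  cycle 0 → 0: weight = 3, length = 1, mean = 3/1 ≈ 3.000
  cycle 1 → 1: weight = 8, length = 1, mean = 8/1 ≈ 8.000
  cycle 0 → 1 → 0: weight = 6, length = 2, mean = 6/2 ≈ 3.000
  cycle 1 → 0 → 1: weight = 6, length = 2, mean = 6/2 ≈ 3.000
Minimum mean = 3.000, attained e.g. along the cycle 0 → 0 with weight 3 and length 1. So λ(A) = 3/1 = 3.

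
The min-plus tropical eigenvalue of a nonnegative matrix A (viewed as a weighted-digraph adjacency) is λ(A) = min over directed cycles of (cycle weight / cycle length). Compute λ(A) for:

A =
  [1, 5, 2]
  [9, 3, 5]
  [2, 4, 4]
λ(A) = 1

Enumerate directed cycles and compute their means (weight / length). Sample:
  cycle 0 → 0: weight = 1, length = 1, mean = 1/1 ≈ 1.000
  cycle 1 → 1: weight = 3, length = 1, mean = 3/1 ≈ 3.000
  cycle 2 → 2: weight = 4, length = 1, mean = 4/1 ≈ 4.000
  cycle 0 → 1 → 0: weight = 14, length = 2, mean = 14/2 ≈ 7.000
  cycle 0 → 2 → 0: weight = 4, length = 2, mean = 4/2 ≈ 2.000
  cycle 1 → 0 → 1: weight = 14, length = 2, mean = 14/2 ≈ 7.000
Minimum mean = 1.000, attained e.g. along the cycle 0 → 0 with weight 1 and length 1. So λ(A) = 1/1 = 1.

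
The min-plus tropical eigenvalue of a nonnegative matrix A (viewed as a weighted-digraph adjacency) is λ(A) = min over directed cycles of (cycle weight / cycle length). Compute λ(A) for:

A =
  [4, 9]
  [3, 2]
λ(A) = 2

Enumerate directed cycles and compute their means (weight / length). Sample:
  cycle 0 → 0: weight = 4, length = 1, mean = 4/1 ≈ 4.000
  cycle 1 → 1: weight = 2, length = 1, mean = 2/1 ≈ 2.000
  cycle 0 → 1 → 0: weight = 12, length = 2, mean = 12/2 ≈ 6.000
  cycle 1 → 0 → 1: weight = 12, length = 2, mean = 12/2 ≈ 6.000
Minimum mean = 2.000, attained e.g. along the cycle 1 → 1 with weight 2 and length 1. So λ(A) = 2/1 = 2.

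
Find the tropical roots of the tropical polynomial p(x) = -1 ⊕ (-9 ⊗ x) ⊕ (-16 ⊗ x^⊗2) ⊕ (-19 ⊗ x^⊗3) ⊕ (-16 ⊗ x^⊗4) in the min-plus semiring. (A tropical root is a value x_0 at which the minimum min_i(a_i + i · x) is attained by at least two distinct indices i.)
Roots: {-3, 3, 7, 8}

Each tropical root is a break point of the lower envelope of the lines y = a_i + i · x (there are 5 lines, with slopes 0, 1, ..., 4). Only the lines that attain the minimum somewhere contribute to roots; other lines are dominated. Here the surviving (envelope) indices are i = 4, i = 3, i = 2, i = 1, i = 0.
Intersections between consecutive envelope lines give the roots: for adjacent envelope indices i < j the intersection is x = (a_i − a_j) / (j − i). Reading off the sorted break points: {-3, 3, 7, 8}.
Verification: at each break x_0, at least two indices attain the minimum of min_i(a_i + i · x_0).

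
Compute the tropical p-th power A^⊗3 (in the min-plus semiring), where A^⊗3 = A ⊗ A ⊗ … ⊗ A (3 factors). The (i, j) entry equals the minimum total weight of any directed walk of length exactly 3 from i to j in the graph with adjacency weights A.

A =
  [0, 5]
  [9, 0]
A^⊗3 =
  [0, 5]
  [9, 0]

Each entry (A^⊗3)_ij equals the minimum over all length-3 walks i = v_0 → v_1 → … → v_3 = j of Σ_t A[v_t][v_{t+1}]. For example, for (i, j) = (0, 1) we minimise over 4 possible intermediate vertex sequences; the minimum is 5, attained along the walk 0 → 0 → 0 → 1.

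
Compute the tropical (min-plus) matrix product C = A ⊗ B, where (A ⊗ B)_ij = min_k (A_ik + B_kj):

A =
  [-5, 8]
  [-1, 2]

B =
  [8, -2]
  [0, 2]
A ⊗ B =
  [3, -7]
  [2, -3]

Apply the min-plus product entry-by-entry:
  C[0][0] = min over k of (A[0][0] + B[0][0] = -5 + 8 = 3, A[0][1] + B[1][0] = 8 + 0 = 8) = 3 (attained at k = 0)
  C[0][1] = min over k of (A[0][0] + B[0][1] = -5 + -2 = -7, A[0][1] + B[1][1] = 8 + 2 = 10) = -7 (attained at k = 0)
  C[1][0] = min over k of (A[1][0] + B[0][0] = -1 + 8 = 7, A[1][1] + B[1][0] = 2 + 0 = 2) = 2 (attained at k = 1)
  C[1][1] = min over k of (A[1][0] + B[0][1] = -1 + -2 = -3, A[1][1] + B[1][1] = 2 + 2 = 4) = -3 (attained at k = 0)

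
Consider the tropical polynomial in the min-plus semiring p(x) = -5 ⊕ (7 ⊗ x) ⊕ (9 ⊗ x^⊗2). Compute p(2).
p(2) = -5

A tropical monomial a ⊗ x^⊗i evaluates to a + i · x. Evaluating each term at x = 2:
  Term 0 contributes -5 + 0 · 2 = -5
  Term 1 contributes 7 + 1 · 2 = 9
  Term 2 contributes 9 + 2 · 2 = 13
p(2) = ⊕ of these = min[-5, 9, 13] = -5.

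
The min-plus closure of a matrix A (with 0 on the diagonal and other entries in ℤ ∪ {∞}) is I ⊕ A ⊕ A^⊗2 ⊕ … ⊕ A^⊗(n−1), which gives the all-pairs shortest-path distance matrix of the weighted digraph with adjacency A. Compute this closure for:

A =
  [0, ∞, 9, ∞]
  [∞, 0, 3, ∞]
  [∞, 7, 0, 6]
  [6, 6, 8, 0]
Closure =
  [0, 16, 9, 15]
  [15, 0, 3, 9]
  [12, 7, 0, 6]
  [6, 6, 8, 0]

This is the Floyd-Warshall all-pairs shortest-path computation. For each intermediate vertex k = 0, 1, …, 3, update dist[i][j] ← min(dist[i][j], dist[i][k] + dist[k][j]). The final matrix gives, for each (i, j), the minimum total weight of any directed path from i to j (possibly empty when i = j).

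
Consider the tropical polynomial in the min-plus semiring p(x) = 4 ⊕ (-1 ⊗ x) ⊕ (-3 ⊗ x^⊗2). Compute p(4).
p(4) = 3

A tropical monomial a ⊗ x^⊗i evaluates to a + i · x. Evaluating each term at x = 4:
  Term 0 contributes 4 + 0 · 4 = 4
  Term 1 contributes -1 + 1 · 4 = 3
  Term 2 contributes -3 + 2 · 4 = 5
p(4) = ⊕ of these = min[4, 3, 5] = 3.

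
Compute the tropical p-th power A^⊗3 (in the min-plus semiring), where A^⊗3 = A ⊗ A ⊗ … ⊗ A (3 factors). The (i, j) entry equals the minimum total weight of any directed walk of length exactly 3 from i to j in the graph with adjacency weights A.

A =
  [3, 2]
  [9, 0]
A^⊗3 =
  [9, 2]
  [9, 0]

Each entry (A^⊗3)_ij equals the minimum over all length-3 walks i = v_0 → v_1 → … → v_3 = j of Σ_t A[v_t][v_{t+1}]. For example, for (i, j) = (0, 1) we minimise over 4 possible intermediate vertex sequences; the minimum is 2, attained along the walk 0 → 1 → 1 → 1.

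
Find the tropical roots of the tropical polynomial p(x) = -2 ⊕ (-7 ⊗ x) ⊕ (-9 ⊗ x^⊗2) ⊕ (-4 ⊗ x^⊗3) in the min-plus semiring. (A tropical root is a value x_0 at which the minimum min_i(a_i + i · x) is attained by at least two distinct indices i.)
Roots: {-5, 2, 5}

Each tropical root is a break point of the lower envelope of the lines y = a_i + i · x (there are 4 lines, with slopes 0, 1, ..., 3). Only the lines that attain the minimum somewhere contribute to roots; other lines are dominated. Here the surviving (envelope) indices are i = 3, i = 2, i = 1, i = 0.
Intersections between consecutive envelope lines give the roots: for adjacent envelope indices i < j the intersection is x = (a_i − a_j) / (j − i). Reading off the sorted break points: {-5, 2, 5}.
Verification: at each break x_0, at least two indices attain the minimum of min_i(a_i + i · x_0).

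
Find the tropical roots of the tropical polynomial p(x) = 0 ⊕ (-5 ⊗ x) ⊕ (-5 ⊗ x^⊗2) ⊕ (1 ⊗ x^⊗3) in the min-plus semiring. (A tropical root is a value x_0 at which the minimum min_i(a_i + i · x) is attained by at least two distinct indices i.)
Roots: {-6, 0, 5}

Each tropical root is a break point of the lower envelope of the lines y = a_i + i · x (there are 4 lines, with slopes 0, 1, ..., 3). Only the lines that attain the minimum somewhere contribute to roots; other lines are dominated. Here the surviving (envelope) indices are i = 3, i = 2, i = 1, i = 0.
Intersections between consecutive envelope lines give the roots: for adjacent envelope indices i < j the intersection is x = (a_i − a_j) / (j − i). Reading off the sorted break points: {-6, 0, 5}.
Verification: at each break x_0, at least two indices attain the minimum of min_i(a_i + i · x_0).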